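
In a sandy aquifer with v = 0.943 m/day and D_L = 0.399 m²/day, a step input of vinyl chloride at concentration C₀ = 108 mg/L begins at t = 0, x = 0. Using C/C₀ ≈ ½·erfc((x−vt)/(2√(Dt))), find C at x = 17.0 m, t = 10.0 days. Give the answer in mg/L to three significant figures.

0.398 mg/L

For a continuous step input, C/C₀ ≈ ½·erfc((x−vt)/(2√(Dt))).
vt = 0.943 × 10.0 = 9.43 m and 2√(Dt) = 2√(0.399 × 10.0) = 3.995 m.
Argument (x−vt)/(2√(Dt)) = (17.0 − 9.43)/3.995 = 1.895; ½·erfc(1.895) = 0.003682.
C = 108 × 0.003682 = 0.398 mg/L.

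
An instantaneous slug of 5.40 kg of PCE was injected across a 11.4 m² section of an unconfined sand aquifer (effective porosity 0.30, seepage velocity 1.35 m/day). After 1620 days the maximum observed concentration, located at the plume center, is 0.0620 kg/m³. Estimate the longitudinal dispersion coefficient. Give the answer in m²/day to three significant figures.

0.0319 m²/day

At the plume center C_max = M/(n_e·A·√(4πDt)), so D = M²/(4πt·(n_e·A·C_max)²).
n_e·A·C_max = 0.30 × 11.4 × 0.0620 = 0.2120 kg/m.
D = 5.40²/(4π × 1620 × 0.2120²) = 0.0319 m²/day.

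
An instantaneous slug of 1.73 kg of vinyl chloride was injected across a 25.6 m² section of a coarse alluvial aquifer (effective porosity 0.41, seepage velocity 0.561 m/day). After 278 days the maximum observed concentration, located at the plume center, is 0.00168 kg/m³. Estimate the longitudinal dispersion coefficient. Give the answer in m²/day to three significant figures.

At the plume center C_max = M/(n_e·A·√(4πDt)), so D = M²/(4πt·(n_e·A·C_max)²).
n_e·A·C_max = 0.41 × 25.6 × 0.00168 = 0.01763 kg/m.
D = 1.73²/(4π × 278 × 0.01763²) = 2.76 m²/day.

2.76 m²/day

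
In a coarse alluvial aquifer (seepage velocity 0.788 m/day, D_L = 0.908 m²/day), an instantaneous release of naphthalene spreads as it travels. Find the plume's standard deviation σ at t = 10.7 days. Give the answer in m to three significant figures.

Dispersive spreading gives a Gaussian with σ² = 2Dt; advection only shifts the center.
σ = √(2 × 0.908 × 10.7) = 4.41 m.

4.41 m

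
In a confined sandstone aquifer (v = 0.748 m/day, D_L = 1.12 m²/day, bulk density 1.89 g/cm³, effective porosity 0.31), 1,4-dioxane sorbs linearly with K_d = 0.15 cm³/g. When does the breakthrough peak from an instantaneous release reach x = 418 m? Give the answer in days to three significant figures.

1070 days

Retardation factor R = 1 + ρ_b·K_d/n = 1 + 1.89 × 0.15/0.31 = 1.915.
Sorption retards both mechanisms: v_R = v/R = 0.3906 m/day, D_R = D/R = 0.5849 m²/day.
Peak time from v_R²t² + 2D_R t − x² = 0: t = (√(D_R² + v_R²x²) − D_R)/v_R².
√(D_R² + v_R²x²) = √(0.5849² + 0.3906² × 418²) = 163.3; v_R² = 0.1526.
t = (163.3 − 0.5849)/0.1526 = 1070 days.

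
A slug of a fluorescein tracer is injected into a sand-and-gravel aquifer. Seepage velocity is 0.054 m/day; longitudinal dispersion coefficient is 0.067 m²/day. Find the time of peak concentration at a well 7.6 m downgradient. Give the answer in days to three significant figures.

For the 1D instantaneous-source solution, setting ∂C/∂t = 0 at fixed x gives v²t² + 2Dt − x² = 0, so t = (√(D² + v²x²) − D)/v².
√(D² + v²x²) = √(0.067² + 0.054² × 7.6²) = 0.4158; v² = 0.002916.
t = (0.4158 − 0.067)/0.002916 = 120 days (vs. the pure-advection estimate x/v = 141 d).

120 days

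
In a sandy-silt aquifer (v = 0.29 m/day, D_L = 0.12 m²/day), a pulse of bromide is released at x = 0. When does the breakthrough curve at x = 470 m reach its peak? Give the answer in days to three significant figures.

1620 days

For the 1D instantaneous-source solution, setting ∂C/∂t = 0 at fixed x gives v²t² + 2Dt − x² = 0, so t = (√(D² + v²x²) − D)/v².
√(D² + v²x²) = √(0.12² + 0.29² × 470²) = 136.3; v² = 0.0841.
t = (136.3 − 0.12)/0.0841 = 1620 days (vs. the pure-advection estimate x/v = 1620 d).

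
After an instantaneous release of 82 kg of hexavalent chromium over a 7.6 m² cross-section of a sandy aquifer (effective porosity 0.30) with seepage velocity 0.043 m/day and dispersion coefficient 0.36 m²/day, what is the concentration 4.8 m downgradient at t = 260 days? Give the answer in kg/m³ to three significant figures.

For an instantaneous plane source, C(x,t) = M/(n_e·A·√(4πDt)) · exp(−(x−vt)²/(4Dt)), with n_e·A the pore (flow) area.
Plume center vt = 0.043 × 260 = 11.18 m, so the well at 4.8 m is 6.38 m upgradient of the peak.
√(4πDt) = 34.30 m, giving peak height M/(n_e·A·√(4πDt)) = 82/(0.30 × 7.6 × 34.30) = 1.049 kg/m³.
(x−vt)²/(4Dt) = (-6.38)²/(4 × 0.36 × 260) = 0.1087; exp(−0.1087) = 0.8970.
C = 1.049 × 0.8970 = 0.941 kg/m³.

0.941 kg/m³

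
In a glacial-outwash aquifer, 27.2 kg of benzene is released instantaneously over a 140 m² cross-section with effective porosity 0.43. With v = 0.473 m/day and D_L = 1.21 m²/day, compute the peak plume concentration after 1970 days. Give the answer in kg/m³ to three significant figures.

The peak of an instantaneous 1D plume sits at x = vt; there the Gaussian factor is 1 and C_max = M/(n_e·A·√(4πDt)), where n_e·A is the pore area the mass is dissolved in.
√(4πDt) = √(4π × 1.21 × 1970) = 173.1 m, so C_max = 27.2/(0.43 × 140 × 173.1) = 0.00261 kg/m³.

0.00261 kg/m³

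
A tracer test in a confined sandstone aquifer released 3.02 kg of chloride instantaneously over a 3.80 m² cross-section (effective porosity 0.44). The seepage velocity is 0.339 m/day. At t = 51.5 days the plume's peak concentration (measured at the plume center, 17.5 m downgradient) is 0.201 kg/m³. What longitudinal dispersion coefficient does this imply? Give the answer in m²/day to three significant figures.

0.125 m²/day

At the plume center C_max = M/(n_e·A·√(4πDt)), so D = M²/(4πt·(n_e·A·C_max)²).
n_e·A·C_max = 0.44 × 3.80 × 0.201 = 0.3361 kg/m.
D = 3.02²/(4π × 51.5 × 0.3361²) = 0.125 m²/day.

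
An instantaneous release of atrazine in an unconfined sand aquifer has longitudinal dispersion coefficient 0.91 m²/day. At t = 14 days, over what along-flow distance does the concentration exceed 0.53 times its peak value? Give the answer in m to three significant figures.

The plume is Gaussian with σ = √(2Dt) = √(2 × 0.91 × 14) = 5.048 m.
C/C_peak = exp(−Δx²/(2σ²)) = 0.53 ⇒ Δx = σ·√(−2 ln 0.53) = 5.048 × 1.127 = 5.689 m.
Width = 2Δx = 11.4 m.

11.4 m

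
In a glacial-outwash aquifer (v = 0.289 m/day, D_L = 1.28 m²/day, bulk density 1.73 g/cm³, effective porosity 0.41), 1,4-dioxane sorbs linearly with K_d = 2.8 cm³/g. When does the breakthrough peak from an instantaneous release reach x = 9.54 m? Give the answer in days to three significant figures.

Retardation factor R = 1 + ρ_b·K_d/n = 1 + 1.73 × 2.8/0.41 = 12.81.
Sorption retards both mechanisms: v_R = v/R = 0.02256 m/day, D_R = D/R = 0.09992 m²/day.
Peak time from v_R²t² + 2D_R t − x² = 0: t = (√(D_R² + v_R²x²) − D_R)/v_R².
√(D_R² + v_R²x²) = √(0.09992² + 0.02256² × 9.54²) = 0.2373; v_R² = 0.0005090.
t = (0.2373 − 0.09992)/0.0005090 = 270 days.

270 days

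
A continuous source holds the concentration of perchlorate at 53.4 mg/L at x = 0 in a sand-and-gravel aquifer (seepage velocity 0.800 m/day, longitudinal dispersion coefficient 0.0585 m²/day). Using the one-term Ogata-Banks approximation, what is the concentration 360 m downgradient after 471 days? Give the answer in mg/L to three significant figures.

52.8 mg/L

For a continuous step input, C/C₀ ≈ ½·erfc((x−vt)/(2√(Dt))).
vt = 0.800 × 471 = 376.8 m and 2√(Dt) = 2√(0.0585 × 471) = 10.50 m.
Argument (x−vt)/(2√(Dt)) = (360 − 376.8)/10.50 = -1.600; ½·erfc(-1.600) = 0.9882.
C = 53.4 × 0.9882 = 52.8 mg/L.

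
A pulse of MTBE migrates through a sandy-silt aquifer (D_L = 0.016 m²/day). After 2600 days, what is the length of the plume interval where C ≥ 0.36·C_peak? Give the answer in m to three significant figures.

26.1 m

The plume is Gaussian with σ = √(2Dt) = √(2 × 0.016 × 2600) = 9.121 m.
C/C_peak = exp(−Δx²/(2σ²)) = 0.36 ⇒ Δx = σ·√(−2 ln 0.36) = 9.121 × 1.429 = 13.03 m.
Width = 2Δx = 26.1 m.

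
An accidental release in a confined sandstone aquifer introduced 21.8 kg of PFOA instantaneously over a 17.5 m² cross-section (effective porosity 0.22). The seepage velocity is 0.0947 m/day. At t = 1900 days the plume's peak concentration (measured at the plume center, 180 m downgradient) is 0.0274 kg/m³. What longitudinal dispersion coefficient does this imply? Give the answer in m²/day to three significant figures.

1.79 m²/day

At the plume center C_max = M/(n_e·A·√(4πDt)), so D = M²/(4πt·(n_e·A·C_max)²).
n_e·A·C_max = 0.22 × 17.5 × 0.0274 = 0.1055 kg/m.
D = 21.8²/(4π × 1900 × 0.1055²) = 1.79 m²/day.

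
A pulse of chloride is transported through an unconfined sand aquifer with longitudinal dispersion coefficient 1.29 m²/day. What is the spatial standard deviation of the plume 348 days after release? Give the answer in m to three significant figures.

Dispersive spreading gives a Gaussian with σ² = 2Dt; advection only shifts the center.
σ = √(2 × 1.29 × 348) = 30.0 m.

30.0 m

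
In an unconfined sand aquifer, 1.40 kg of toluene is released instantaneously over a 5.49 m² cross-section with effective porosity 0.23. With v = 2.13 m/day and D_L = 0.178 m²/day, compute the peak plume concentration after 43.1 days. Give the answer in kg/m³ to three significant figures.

0.113 kg/m³

The peak of an instantaneous 1D plume sits at x = vt; there the Gaussian factor is 1 and C_max = M/(n_e·A·√(4πDt)), where n_e·A is the pore area the mass is dissolved in.
√(4πDt) = √(4π × 0.178 × 43.1) = 9.819 m, so C_max = 1.40/(0.23 × 5.49 × 9.819) = 0.113 kg/m³.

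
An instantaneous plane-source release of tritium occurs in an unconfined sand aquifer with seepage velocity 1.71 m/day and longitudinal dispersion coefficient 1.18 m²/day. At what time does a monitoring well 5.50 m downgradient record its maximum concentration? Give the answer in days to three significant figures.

2.84 days

For the 1D instantaneous-source solution, setting ∂C/∂t = 0 at fixed x gives v²t² + 2Dt − x² = 0, so t = (√(D² + v²x²) − D)/v².
√(D² + v²x²) = √(1.18² + 1.71² × 5.50²) = 9.479; v² = 2.9241.
t = (9.479 − 1.18)/2.9241 = 2.84 days (vs. the pure-advection estimate x/v = 3.22 d).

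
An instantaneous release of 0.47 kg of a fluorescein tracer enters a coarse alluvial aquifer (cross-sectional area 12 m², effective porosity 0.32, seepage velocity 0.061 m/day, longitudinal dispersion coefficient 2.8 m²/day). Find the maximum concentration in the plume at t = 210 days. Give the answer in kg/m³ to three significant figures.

The peak of an instantaneous 1D plume sits at x = vt; there the Gaussian factor is 1 and C_max = M/(n_e·A·√(4πDt)), where n_e·A is the pore area the mass is dissolved in.
√(4πDt) = √(4π × 2.8 × 210) = 85.96 m, so C_max = 0.47/(0.32 × 12 × 85.96) = 0.00142 kg/m³.

0.00142 kg/m³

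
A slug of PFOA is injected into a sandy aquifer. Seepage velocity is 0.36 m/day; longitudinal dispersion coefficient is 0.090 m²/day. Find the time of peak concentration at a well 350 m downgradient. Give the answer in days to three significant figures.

972 days

For the 1D instantaneous-source solution, setting ∂C/∂t = 0 at fixed x gives v²t² + 2Dt − x² = 0, so t = (√(D² + v²x²) − D)/v².
√(D² + v²x²) = √(0.090² + 0.36² × 350²) = 126.0; v² = 0.1296.
t = (126.0 − 0.090)/0.1296 = 972 days (vs. the pure-advection estimate x/v = 972 d).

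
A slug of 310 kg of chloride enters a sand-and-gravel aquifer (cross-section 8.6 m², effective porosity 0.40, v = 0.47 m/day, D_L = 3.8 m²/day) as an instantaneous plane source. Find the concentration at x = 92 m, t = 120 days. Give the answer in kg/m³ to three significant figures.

0.594 kg/m³

For an instantaneous plane source, C(x,t) = M/(n_e·A·√(4πDt)) · exp(−(x−vt)²/(4Dt)), with n_e·A the pore (flow) area.
Plume center vt = 0.47 × 120 = 56.4 m, so the well at 92 m is 35.6 m downgradient of the peak.
√(4πDt) = 75.70 m, giving peak height M/(n_e·A·√(4πDt)) = 310/(0.40 × 8.6 × 75.70) = 1.190 kg/m³.
(x−vt)²/(4Dt) = (35.6)²/(4 × 3.8 × 120) = 0.6948; exp(−0.6948) = 0.4992.
C = 1.190 × 0.4992 = 0.594 kg/m³.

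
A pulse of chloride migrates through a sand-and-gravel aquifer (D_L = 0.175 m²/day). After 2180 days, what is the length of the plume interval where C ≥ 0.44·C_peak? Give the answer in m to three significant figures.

The plume is Gaussian with σ = √(2Dt) = √(2 × 0.175 × 2180) = 27.62 m.
C/C_peak = exp(−Δx²/(2σ²)) = 0.44 ⇒ Δx = σ·√(−2 ln 0.44) = 27.62 × 1.281 = 35.38 m.
Width = 2Δx = 70.8 m.

70.8 m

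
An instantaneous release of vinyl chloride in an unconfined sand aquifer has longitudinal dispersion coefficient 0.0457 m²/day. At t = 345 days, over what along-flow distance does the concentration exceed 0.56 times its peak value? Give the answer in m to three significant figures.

The plume is Gaussian with σ = √(2Dt) = √(2 × 0.0457 × 345) = 5.615 m.
C/C_peak = exp(−Δx²/(2σ²)) = 0.56 ⇒ Δx = σ·√(−2 ln 0.56) = 5.615 × 1.077 = 6.047 m.
Width = 2Δx = 12.1 m.

12.1 m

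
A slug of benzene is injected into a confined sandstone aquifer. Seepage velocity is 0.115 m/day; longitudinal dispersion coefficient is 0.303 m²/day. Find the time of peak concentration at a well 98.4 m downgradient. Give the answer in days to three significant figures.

833 days

For the 1D instantaneous-source solution, setting ∂C/∂t = 0 at fixed x gives v²t² + 2Dt − x² = 0, so t = (√(D² + v²x²) − D)/v².
√(D² + v²x²) = √(0.303² + 0.115² × 98.4²) = 11.32; v² = 0.013225.
t = (11.32 − 0.303)/0.013225 = 833 days (vs. the pure-advection estimate x/v = 856 d).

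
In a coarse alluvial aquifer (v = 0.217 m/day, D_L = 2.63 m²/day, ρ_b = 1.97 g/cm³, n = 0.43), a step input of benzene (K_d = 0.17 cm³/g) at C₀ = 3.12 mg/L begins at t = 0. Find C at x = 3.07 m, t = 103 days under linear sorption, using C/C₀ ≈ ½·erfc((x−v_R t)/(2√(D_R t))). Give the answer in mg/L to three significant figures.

2.21 mg/L

Retardation factor R = 1 + ρ_b·K_d/n = 1 + 1.97 × 0.17/0.43 = 1.779.
Sorption retards both mechanisms: v_R = v/R = 0.1220 m/day, D_R = D/R = 1.478 m²/day.
v_R·t = 0.1220 × 103 = 12.566 m; 2√(D_R t) = 24.68 m; argument = (3.07 − 12.566)/24.68 = -0.3848.
C = C₀ × ½·erfc(-0.3848) = 3.12 × 0.7068 = 2.21 mg/L.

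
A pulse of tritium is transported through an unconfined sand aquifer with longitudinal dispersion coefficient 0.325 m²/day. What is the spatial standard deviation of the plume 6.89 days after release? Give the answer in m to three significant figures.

2.12 m

Dispersive spreading gives a Gaussian with σ² = 2Dt; advection only shifts the center.
σ = √(2 × 0.325 × 6.89) = 2.12 m.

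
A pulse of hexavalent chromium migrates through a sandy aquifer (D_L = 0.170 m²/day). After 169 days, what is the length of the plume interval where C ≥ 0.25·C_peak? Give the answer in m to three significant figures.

25.2 m

The plume is Gaussian with σ = √(2Dt) = √(2 × 0.170 × 169) = 7.580 m.
C/C_peak = exp(−Δx²/(2σ²)) = 0.25 ⇒ Δx = σ·√(−2 ln 0.25) = 7.580 × 1.665 = 12.62 m.
Width = 2Δx = 25.2 m.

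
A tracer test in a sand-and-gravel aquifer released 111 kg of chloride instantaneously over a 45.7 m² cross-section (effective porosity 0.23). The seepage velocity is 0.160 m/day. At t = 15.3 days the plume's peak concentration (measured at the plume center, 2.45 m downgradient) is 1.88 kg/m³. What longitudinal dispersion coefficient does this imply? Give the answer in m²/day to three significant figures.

0.164 m²/day

At the plume center C_max = M/(n_e·A·√(4πDt)), so D = M²/(4πt·(n_e·A·C_max)²).
n_e·A·C_max = 0.23 × 45.7 × 1.88 = 19.76 kg/m.
D = 111²/(4π × 15.3 × 19.76²) = 0.164 m²/day.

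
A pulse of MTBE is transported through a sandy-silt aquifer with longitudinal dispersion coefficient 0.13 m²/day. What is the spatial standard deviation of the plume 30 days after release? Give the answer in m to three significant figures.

2.79 m

Dispersive spreading gives a Gaussian with σ² = 2Dt; advection only shifts the center.
σ = √(2 × 0.13 × 30) = 2.79 m.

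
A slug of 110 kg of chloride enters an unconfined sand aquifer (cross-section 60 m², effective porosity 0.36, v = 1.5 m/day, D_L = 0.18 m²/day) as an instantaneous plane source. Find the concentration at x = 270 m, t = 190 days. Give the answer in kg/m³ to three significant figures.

0.0474 kg/m³

For an instantaneous plane source, C(x,t) = M/(n_e·A·√(4πDt)) · exp(−(x−vt)²/(4Dt)), with n_e·A the pore (flow) area.
Plume center vt = 1.5 × 190 = 285 m, so the well at 270 m is 15 m upgradient of the peak.
√(4πDt) = 20.73 m, giving peak height M/(n_e·A·√(4πDt)) = 110/(0.36 × 60 × 20.73) = 0.2457 kg/m³.
(x−vt)²/(4Dt) = (-15)²/(4 × 0.18 × 190) = 1.645; exp(−1.645) = 0.1930.
C = 0.2457 × 0.1930 = 0.0474 kg/m³.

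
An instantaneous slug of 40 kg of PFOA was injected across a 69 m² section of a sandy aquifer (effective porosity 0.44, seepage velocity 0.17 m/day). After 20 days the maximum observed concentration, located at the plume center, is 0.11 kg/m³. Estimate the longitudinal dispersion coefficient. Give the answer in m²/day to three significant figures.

At the plume center C_max = M/(n_e·A·√(4πDt)), so D = M²/(4πt·(n_e·A·C_max)²).
n_e·A·C_max = 0.44 × 69 × 0.11 = 3.340 kg/m.
D = 40²/(4π × 20 × 3.340²) = 0.571 m²/day.

0.571 m²/day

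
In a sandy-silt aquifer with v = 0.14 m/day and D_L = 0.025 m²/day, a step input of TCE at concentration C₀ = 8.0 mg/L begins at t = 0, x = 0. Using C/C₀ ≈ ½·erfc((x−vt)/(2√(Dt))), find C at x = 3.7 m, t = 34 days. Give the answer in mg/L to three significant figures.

6.34 mg/L

For a continuous step input, C/C₀ ≈ ½·erfc((x−vt)/(2√(Dt))).
vt = 0.14 × 34 = 4.76 m and 2√(Dt) = 2√(0.025 × 34) = 1.844 m.
Argument (x−vt)/(2√(Dt)) = (3.7 − 4.76)/1.844 = -0.5748; ½·erfc(-0.5748) = 0.7919.
C = 8.0 × 0.7919 = 6.34 mg/L.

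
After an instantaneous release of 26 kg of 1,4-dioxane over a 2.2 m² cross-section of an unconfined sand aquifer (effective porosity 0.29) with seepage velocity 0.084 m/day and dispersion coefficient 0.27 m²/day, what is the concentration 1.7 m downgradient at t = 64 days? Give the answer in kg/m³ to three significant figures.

2.27 kg/m³

For an instantaneous plane source, C(x,t) = M/(n_e·A·√(4πDt)) · exp(−(x−vt)²/(4Dt)), with n_e·A the pore (flow) area.
Plume center vt = 0.084 × 64 = 5.376 m, so the well at 1.7 m is 3.676 m upgradient of the peak.
√(4πDt) = 14.74 m, giving peak height M/(n_e·A·√(4πDt)) = 26/(0.29 × 2.2 × 14.74) = 2.765 kg/m³.
(x−vt)²/(4Dt) = (-3.676)²/(4 × 0.27 × 64) = 0.1955; exp(−0.1955) = 0.8224.
C = 2.765 × 0.8224 = 2.27 kg/m³.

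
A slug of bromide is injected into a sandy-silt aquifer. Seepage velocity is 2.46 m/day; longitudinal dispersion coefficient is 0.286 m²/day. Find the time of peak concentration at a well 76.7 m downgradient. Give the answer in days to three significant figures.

31.1 days

For the 1D instantaneous-source solution, setting ∂C/∂t = 0 at fixed x gives v²t² + 2Dt − x² = 0, so t = (√(D² + v²x²) − D)/v².
√(D² + v²x²) = √(0.286² + 2.46² × 76.7²) = 188.7; v² = 6.0516.
t = (188.7 − 0.286)/6.0516 = 31.1 days (vs. the pure-advection estimate x/v = 31.2 d).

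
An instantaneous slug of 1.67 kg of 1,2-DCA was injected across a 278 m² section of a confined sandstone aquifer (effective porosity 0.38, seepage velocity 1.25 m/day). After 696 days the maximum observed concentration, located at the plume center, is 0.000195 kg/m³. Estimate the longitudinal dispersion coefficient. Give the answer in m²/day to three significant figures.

At the plume center C_max = M/(n_e·A·√(4πDt)), so D = M²/(4πt·(n_e·A·C_max)²).
n_e·A·C_max = 0.38 × 278 × 0.000195 = 0.02060 kg/m.
D = 1.67²/(4π × 696 × 0.02060²) = 0.751 m²/day.

0.751 m²/day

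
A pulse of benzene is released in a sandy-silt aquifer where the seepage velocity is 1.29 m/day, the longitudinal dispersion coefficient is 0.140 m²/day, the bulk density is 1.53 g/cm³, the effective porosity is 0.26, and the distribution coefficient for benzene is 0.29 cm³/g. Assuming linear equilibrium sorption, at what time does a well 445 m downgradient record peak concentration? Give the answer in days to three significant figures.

Retardation factor R = 1 + ρ_b·K_d/n = 1 + 1.53 × 0.29/0.26 = 2.707.
Sorption retards both mechanisms: v_R = v/R = 0.4765 m/day, D_R = D/R = 0.05172 m²/day.
Peak time from v_R²t² + 2D_R t − x² = 0: t = (√(D_R² + v_R²x²) − D_R)/v_R².
√(D_R² + v_R²x²) = √(0.05172² + 0.4765² × 445²) = 212.0; v_R² = 0.2271.
t = (212.0 − 0.05172)/0.2271 = 933 days.

933 days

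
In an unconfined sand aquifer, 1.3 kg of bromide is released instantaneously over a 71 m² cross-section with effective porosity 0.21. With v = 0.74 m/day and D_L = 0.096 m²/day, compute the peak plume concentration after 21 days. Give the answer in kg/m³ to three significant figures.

The peak of an instantaneous 1D plume sits at x = vt; there the Gaussian factor is 1 and C_max = M/(n_e·A·√(4πDt)), where n_e·A is the pore area the mass is dissolved in.
√(4πDt) = √(4π × 0.096 × 21) = 5.033 m, so C_max = 1.3/(0.21 × 71 × 5.033) = 0.0173 kg/m³.

0.0173 kg/m³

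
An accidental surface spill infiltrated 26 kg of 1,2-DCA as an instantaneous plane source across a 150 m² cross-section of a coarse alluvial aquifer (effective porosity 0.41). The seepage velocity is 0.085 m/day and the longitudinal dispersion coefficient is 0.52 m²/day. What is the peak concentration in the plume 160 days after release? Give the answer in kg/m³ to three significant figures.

0.0131 kg/m³

The peak of an instantaneous 1D plume sits at x = vt; there the Gaussian factor is 1 and C_max = M/(n_e·A·√(4πDt)), where n_e·A is the pore area the mass is dissolved in.
√(4πDt) = √(4π × 0.52 × 160) = 32.33 m, so C_max = 26/(0.41 × 150 × 32.33) = 0.0131 kg/m³.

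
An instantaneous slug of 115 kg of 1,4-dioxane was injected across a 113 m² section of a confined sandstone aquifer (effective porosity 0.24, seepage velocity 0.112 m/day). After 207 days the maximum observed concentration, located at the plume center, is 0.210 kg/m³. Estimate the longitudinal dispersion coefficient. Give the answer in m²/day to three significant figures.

At the plume center C_max = M/(n_e·A·√(4πDt)), so D = M²/(4πt·(n_e·A·C_max)²).
n_e·A·C_max = 0.24 × 113 × 0.210 = 5.695 kg/m.
D = 115²/(4π × 207 × 5.695²) = 0.157 m²/day.

0.157 m²/day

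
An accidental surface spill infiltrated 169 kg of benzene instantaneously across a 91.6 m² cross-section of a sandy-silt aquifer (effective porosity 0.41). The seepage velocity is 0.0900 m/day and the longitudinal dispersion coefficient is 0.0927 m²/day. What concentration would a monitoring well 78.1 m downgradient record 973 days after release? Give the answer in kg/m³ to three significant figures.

For an instantaneous plane source, C(x,t) = M/(n_e·A·√(4πDt)) · exp(−(x−vt)²/(4Dt)), with n_e·A the pore (flow) area.
Plume center vt = 0.0900 × 973 = 87.57 m, so the well at 78.1 m is 9.47 m upgradient of the peak.
√(4πDt) = 33.67 m, giving peak height M/(n_e·A·√(4πDt)) = 169/(0.41 × 91.6 × 33.67) = 0.1336 kg/m³.
(x−vt)²/(4Dt) = (-9.47)²/(4 × 0.0927 × 973) = 0.2486; exp(−0.2486) = 0.7799.
C = 0.1336 × 0.7799 = 0.104 kg/m³.

0.104 kg/m³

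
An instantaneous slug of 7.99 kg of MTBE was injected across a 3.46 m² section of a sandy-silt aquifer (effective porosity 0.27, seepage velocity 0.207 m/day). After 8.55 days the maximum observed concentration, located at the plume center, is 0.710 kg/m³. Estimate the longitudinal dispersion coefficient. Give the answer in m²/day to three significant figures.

At the plume center C_max = M/(n_e·A·√(4πDt)), so D = M²/(4πt·(n_e·A·C_max)²).
n_e·A·C_max = 0.27 × 3.46 × 0.710 = 0.6633 kg/m.
D = 7.99²/(4π × 8.55 × 0.6633²) = 1.35 m²/day.

1.35 m²/day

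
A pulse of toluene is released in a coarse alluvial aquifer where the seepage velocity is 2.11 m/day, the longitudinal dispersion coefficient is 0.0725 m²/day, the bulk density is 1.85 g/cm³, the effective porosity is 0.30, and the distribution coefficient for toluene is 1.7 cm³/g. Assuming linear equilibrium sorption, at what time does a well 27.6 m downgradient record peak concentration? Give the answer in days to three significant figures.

Retardation factor R = 1 + ρ_b·K_d/n = 1 + 1.85 × 1.7/0.30 = 11.48.
Sorption retards both mechanisms: v_R = v/R = 0.1838 m/day, D_R = D/R = 0.006315 m²/day.
Peak time from v_R²t² + 2D_R t − x² = 0: t = (√(D_R² + v_R²x²) − D_R)/v_R².
√(D_R² + v_R²x²) = √(0.006315² + 0.1838² × 27.6²) = 5.073; v_R² = 0.03378.
t = (5.073 − 0.006315)/0.03378 = 150 days.

150 days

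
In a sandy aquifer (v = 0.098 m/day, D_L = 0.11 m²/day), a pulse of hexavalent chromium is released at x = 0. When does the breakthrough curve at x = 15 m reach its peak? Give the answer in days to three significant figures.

142 days

For the 1D instantaneous-source solution, setting ∂C/∂t = 0 at fixed x gives v²t² + 2Dt − x² = 0, so t = (√(D² + v²x²) − D)/v².
√(D² + v²x²) = √(0.11² + 0.098² × 15²) = 1.474; v² = 0.009604.
t = (1.474 − 0.11)/0.009604 = 142 days (vs. the pure-advection estimate x/v = 153 d).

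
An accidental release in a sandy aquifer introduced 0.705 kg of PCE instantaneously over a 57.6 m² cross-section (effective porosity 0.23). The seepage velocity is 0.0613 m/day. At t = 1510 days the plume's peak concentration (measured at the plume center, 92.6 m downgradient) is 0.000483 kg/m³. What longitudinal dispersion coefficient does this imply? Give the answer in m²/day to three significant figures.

0.640 m²/day

At the plume center C_max = M/(n_e·A·√(4πDt)), so D = M²/(4πt·(n_e·A·C_max)²).
n_e·A·C_max = 0.23 × 57.6 × 0.000483 = 0.006399 kg/m.
D = 0.705²/(4π × 1510 × 0.006399²) = 0.640 m²/day.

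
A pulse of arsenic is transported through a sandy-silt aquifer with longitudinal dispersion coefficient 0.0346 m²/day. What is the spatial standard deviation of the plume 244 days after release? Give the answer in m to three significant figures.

Dispersive spreading gives a Gaussian with σ² = 2Dt; advection only shifts the center.
σ = √(2 × 0.0346 × 244) = 4.11 m.

4.11 m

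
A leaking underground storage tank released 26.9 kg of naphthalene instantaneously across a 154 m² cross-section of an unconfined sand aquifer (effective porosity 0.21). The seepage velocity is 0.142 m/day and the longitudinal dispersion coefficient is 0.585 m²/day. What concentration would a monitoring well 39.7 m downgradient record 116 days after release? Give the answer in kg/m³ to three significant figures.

For an instantaneous plane source, C(x,t) = M/(n_e·A·√(4πDt)) · exp(−(x−vt)²/(4Dt)), with n_e·A the pore (flow) area.
Plume center vt = 0.142 × 116 = 16.472 m, so the well at 39.7 m is 23.228 m downgradient of the peak.
√(4πDt) = 29.20 m, giving peak height M/(n_e·A·√(4πDt)) = 26.9/(0.21 × 154 × 29.20) = 0.02849 kg/m³.
(x−vt)²/(4Dt) = (23.228)²/(4 × 0.585 × 116) = 1.988; exp(−1.988) = 0.1370.
C = 0.02849 × 0.1370 = 0.00390 kg/m³.

0.00390 kg/m³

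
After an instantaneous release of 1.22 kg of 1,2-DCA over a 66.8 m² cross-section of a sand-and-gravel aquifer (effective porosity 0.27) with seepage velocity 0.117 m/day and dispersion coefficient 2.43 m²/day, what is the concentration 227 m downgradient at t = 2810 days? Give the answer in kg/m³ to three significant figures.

For an instantaneous plane source, C(x,t) = M/(n_e·A·√(4πDt)) · exp(−(x−vt)²/(4Dt)), with n_e·A the pore (flow) area.
Plume center vt = 0.117 × 2810 = 328.77 m, so the well at 227 m is 101.77 m upgradient of the peak.
√(4πDt) = 292.9 m, giving peak height M/(n_e·A·√(4πDt)) = 1.22/(0.27 × 66.8 × 292.9) = 0.0002309 kg/m³.
(x−vt)²/(4Dt) = (-101.77)²/(4 × 2.43 × 2810) = 0.3792; exp(−0.3792) = 0.6844.
C = 0.0002309 × 0.6844 = 0.000158 kg/m³.

0.000158 kg/m³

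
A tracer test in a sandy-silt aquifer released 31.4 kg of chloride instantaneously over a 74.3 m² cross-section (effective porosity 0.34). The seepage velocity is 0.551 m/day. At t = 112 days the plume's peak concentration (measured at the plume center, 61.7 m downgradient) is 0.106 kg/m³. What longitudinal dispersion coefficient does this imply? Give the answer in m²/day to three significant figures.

At the plume center C_max = M/(n_e·A·√(4πDt)), so D = M²/(4πt·(n_e·A·C_max)²).
n_e·A·C_max = 0.34 × 74.3 × 0.106 = 2.678 kg/m.
D = 31.4²/(4π × 112 × 2.678²) = 0.0977 m²/day.

0.0977 m²/day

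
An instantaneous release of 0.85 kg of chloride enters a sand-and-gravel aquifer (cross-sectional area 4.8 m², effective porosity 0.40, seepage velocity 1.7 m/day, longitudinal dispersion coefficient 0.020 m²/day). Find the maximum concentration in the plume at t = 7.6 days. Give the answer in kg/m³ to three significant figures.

The peak of an instantaneous 1D plume sits at x = vt; there the Gaussian factor is 1 and C_max = M/(n_e·A·√(4πDt)), where n_e·A is the pore area the mass is dissolved in.
√(4πDt) = √(4π × 0.020 × 7.6) = 1.382 m, so C_max = 0.85/(0.40 × 4.8 × 1.382) = 0.320 kg/m³.

0.320 kg/m³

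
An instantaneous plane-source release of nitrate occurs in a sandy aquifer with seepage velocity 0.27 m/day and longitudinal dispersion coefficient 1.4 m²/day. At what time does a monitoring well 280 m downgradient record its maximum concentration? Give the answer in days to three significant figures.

1020 days

For the 1D instantaneous-source solution, setting ∂C/∂t = 0 at fixed x gives v²t² + 2Dt − x² = 0, so t = (√(D² + v²x²) − D)/v².
√(D² + v²x²) = √(1.4² + 0.27² × 280²) = 75.61; v² = 0.0729.
t = (75.61 − 1.4)/0.0729 = 1020 days (vs. the pure-advection estimate x/v = 1040 d).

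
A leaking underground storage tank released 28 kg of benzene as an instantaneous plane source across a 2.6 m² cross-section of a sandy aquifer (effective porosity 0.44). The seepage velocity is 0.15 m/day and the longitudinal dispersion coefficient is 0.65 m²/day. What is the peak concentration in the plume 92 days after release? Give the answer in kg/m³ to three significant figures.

The peak of an instantaneous 1D plume sits at x = vt; there the Gaussian factor is 1 and C_max = M/(n_e·A·√(4πDt)), where n_e·A is the pore area the mass is dissolved in.
√(4πDt) = √(4π × 0.65 × 92) = 27.41 m, so C_max = 28/(0.44 × 2.6 × 27.41) = 0.893 kg/m³.

0.893 kg/m³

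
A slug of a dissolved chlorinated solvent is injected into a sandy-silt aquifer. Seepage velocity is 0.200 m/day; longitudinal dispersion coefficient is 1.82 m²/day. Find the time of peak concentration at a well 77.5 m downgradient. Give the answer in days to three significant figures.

345 days

For the 1D instantaneous-source solution, setting ∂C/∂t = 0 at fixed x gives v²t² + 2Dt − x² = 0, so t = (√(D² + v²x²) − D)/v².
√(D² + v²x²) = √(1.82² + 0.200² × 77.5²) = 15.61; v² = 0.04.
t = (15.61 − 1.82)/0.04 = 345 days (vs. the pure-advection estimate x/v = 388 d).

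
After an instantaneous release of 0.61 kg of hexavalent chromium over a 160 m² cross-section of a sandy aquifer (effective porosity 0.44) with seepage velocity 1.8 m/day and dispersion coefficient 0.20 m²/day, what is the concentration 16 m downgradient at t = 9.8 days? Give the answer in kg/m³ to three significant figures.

0.00124 kg/m³

For an instantaneous plane source, C(x,t) = M/(n_e·A·√(4πDt)) · exp(−(x−vt)²/(4Dt)), with n_e·A the pore (flow) area.
Plume center vt = 1.8 × 9.8 = 17.64 m, so the well at 16 m is 1.64 m upgradient of the peak.
√(4πDt) = 4.963 m, giving peak height M/(n_e·A·√(4πDt)) = 0.61/(0.44 × 160 × 4.963) = 0.001746 kg/m³.
(x−vt)²/(4Dt) = (-1.64)²/(4 × 0.20 × 9.8) = 0.3431; exp(−0.3431) = 0.7096.
C = 0.001746 × 0.7096 = 0.00124 kg/m³.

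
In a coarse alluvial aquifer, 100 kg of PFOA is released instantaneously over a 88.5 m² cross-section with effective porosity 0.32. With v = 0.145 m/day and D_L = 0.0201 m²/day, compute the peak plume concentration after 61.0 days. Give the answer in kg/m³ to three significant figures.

The peak of an instantaneous 1D plume sits at x = vt; there the Gaussian factor is 1 and C_max = M/(n_e·A·√(4πDt)), where n_e·A is the pore area the mass is dissolved in.
√(4πDt) = √(4π × 0.0201 × 61.0) = 3.925 m, so C_max = 100/(0.32 × 88.5 × 3.925) = 0.900 kg/m³.

0.900 kg/m³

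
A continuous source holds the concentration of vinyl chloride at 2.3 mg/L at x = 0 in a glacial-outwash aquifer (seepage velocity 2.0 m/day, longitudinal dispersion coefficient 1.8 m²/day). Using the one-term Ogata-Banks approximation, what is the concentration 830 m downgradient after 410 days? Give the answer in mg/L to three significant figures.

For a continuous step input, C/C₀ ≈ ½·erfc((x−vt)/(2√(Dt))).
vt = 2.0 × 410 = 820 m and 2√(Dt) = 2√(1.8 × 410) = 54.33 m.
Argument (x−vt)/(2√(Dt)) = (830 − 820)/54.33 = 0.1841; ½·erfc(0.1841) = 0.3973.
C = 2.3 × 0.3973 = 0.914 mg/L.

0.914 mg/L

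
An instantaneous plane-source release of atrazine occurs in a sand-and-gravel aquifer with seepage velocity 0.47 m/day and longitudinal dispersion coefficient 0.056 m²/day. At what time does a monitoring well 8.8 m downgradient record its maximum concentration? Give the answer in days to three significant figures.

For the 1D instantaneous-source solution, setting ∂C/∂t = 0 at fixed x gives v²t² + 2Dt − x² = 0, so t = (√(D² + v²x²) − D)/v².
√(D² + v²x²) = √(0.056² + 0.47² × 8.8²) = 4.136; v² = 0.2209.
t = (4.136 − 0.056)/0.2209 = 18.5 days (vs. the pure-advection estimate x/v = 18.7 d).

18.5 days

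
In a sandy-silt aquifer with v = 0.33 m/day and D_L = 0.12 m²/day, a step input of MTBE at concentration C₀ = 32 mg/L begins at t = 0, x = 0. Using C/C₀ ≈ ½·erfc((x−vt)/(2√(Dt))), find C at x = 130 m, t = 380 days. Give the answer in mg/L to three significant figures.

10.1 mg/L

For a continuous step input, C/C₀ ≈ ½·erfc((x−vt)/(2√(Dt))).
vt = 0.33 × 380 = 125.4 m and 2√(Dt) = 2√(0.12 × 380) = 13.51 m.
Argument (x−vt)/(2√(Dt)) = (130 − 125.4)/13.51 = 0.3405; ½·erfc(0.3405) = 0.3151.
C = 32 × 0.3151 = 10.1 mg/L.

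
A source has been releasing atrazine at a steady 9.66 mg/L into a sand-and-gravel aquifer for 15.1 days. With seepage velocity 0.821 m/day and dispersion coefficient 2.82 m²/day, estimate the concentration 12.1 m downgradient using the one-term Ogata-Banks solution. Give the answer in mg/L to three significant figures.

4.95 mg/L

For a continuous step input, C/C₀ ≈ ½·erfc((x−vt)/(2√(Dt))).
vt = 0.821 × 15.1 = 12.3971 m and 2√(Dt) = 2√(2.82 × 15.1) = 13.05 m.
Argument (x−vt)/(2√(Dt)) = (12.1 − 12.3971)/13.05 = -0.02277; ½·erfc(-0.02277) = 0.5128.
C = 9.66 × 0.5128 = 4.95 mg/L.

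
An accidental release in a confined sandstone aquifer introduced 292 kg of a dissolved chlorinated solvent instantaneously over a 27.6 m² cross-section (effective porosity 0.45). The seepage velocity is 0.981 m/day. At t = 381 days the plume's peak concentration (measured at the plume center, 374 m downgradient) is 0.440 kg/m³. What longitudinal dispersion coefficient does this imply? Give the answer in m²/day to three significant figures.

0.596 m²/day

At the plume center C_max = M/(n_e·A·√(4πDt)), so D = M²/(4πt·(n_e·A·C_max)²).
n_e·A·C_max = 0.45 × 27.6 × 0.440 = 5.465 kg/m.
D = 292²/(4π × 381 × 5.465²) = 0.596 m²/day.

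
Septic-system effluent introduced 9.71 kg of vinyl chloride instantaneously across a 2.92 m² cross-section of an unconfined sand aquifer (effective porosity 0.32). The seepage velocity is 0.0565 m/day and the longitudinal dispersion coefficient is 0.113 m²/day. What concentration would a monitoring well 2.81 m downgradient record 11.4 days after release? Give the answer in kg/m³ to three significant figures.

1.04 kg/m³

For an instantaneous plane source, C(x,t) = M/(n_e·A·√(4πDt)) · exp(−(x−vt)²/(4Dt)), with n_e·A the pore (flow) area.
Plume center vt = 0.0565 × 11.4 = 0.6441 m, so the well at 2.81 m is 2.1659 m downgradient of the peak.
√(4πDt) = 4.023 m, giving peak height M/(n_e·A·√(4πDt)) = 9.71/(0.32 × 2.92 × 4.023) = 2.583 kg/m³.
(x−vt)²/(4Dt) = (2.1659)²/(4 × 0.113 × 11.4) = 0.9104; exp(−0.9104) = 0.4024.
C = 2.583 × 0.4024 = 1.04 kg/m³.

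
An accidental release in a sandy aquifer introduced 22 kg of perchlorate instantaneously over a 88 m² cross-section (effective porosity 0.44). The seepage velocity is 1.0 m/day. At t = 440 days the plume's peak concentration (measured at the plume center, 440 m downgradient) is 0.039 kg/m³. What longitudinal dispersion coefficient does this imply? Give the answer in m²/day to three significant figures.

At the plume center C_max = M/(n_e·A·√(4πDt)), so D = M²/(4πt·(n_e·A·C_max)²).
n_e·A·C_max = 0.44 × 88 × 0.039 = 1.510 kg/m.
D = 22²/(4π × 440 × 1.510²) = 0.0384 m²/day.

0.0384 m²/day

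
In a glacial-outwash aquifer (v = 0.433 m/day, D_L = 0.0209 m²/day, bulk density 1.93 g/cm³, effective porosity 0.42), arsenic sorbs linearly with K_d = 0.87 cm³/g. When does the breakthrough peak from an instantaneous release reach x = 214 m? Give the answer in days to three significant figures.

Retardation factor R = 1 + ρ_b·K_d/n = 1 + 1.93 × 0.87/0.42 = 4.998.
Sorption retards both mechanisms: v_R = v/R = 0.08663 m/day, D_R = D/R = 0.004182 m²/day.
Peak time from v_R²t² + 2D_R t − x² = 0: t = (√(D_R² + v_R²x²) − D_R)/v_R².
√(D_R² + v_R²x²) = √(0.004182² + 0.08663² × 214²) = 18.54; v_R² = 0.007505.
t = (18.54 − 0.004182)/0.007505 = 2470 days.

2470 days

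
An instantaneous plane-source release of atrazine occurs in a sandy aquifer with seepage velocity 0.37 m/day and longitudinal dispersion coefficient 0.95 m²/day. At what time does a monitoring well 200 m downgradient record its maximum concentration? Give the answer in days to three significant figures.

For the 1D instantaneous-source solution, setting ∂C/∂t = 0 at fixed x gives v²t² + 2Dt − x² = 0, so t = (√(D² + v²x²) − D)/v².
√(D² + v²x²) = √(0.95² + 0.37² × 200²) = 74.01; v² = 0.1369.
t = (74.01 − 0.95)/0.1369 = 534 days (vs. the pure-advection estimate x/v = 541 d).

534 days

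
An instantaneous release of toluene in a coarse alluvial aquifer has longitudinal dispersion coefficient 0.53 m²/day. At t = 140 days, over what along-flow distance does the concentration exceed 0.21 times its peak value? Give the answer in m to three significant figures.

43.0 m

The plume is Gaussian with σ = √(2Dt) = √(2 × 0.53 × 140) = 12.18 m.
C/C_peak = exp(−Δx²/(2σ²)) = 0.21 ⇒ Δx = σ·√(−2 ln 0.21) = 12.18 × 1.767 = 21.52 m.
Width = 2Δx = 43.0 m.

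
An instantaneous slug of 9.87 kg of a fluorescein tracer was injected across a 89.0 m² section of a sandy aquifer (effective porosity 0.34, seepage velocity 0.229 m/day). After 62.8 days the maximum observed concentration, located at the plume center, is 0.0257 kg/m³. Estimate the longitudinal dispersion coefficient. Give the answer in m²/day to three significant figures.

0.204 m²/day

At the plume center C_max = M/(n_e·A·√(4πDt)), so D = M²/(4πt·(n_e·A·C_max)²).
n_e·A·C_max = 0.34 × 89.0 × 0.0257 = 0.7777 kg/m.
D = 9.87²/(4π × 62.8 × 0.7777²) = 0.204 m²/day.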